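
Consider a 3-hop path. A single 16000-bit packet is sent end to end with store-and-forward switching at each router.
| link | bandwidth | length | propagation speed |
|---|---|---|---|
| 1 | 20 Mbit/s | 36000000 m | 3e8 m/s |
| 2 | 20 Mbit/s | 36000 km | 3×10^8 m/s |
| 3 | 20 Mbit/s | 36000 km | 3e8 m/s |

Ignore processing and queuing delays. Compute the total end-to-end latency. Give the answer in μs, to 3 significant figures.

Transmission delay per hop = L/R = 16000/20000000 = 800 μs; 3 hops → 2400 μs.
Propagation delays (d/s per hop): 120000, 120000, 120000 μs; sum = 360000 μs.
End-to-end = 362000 μs.

362000 μs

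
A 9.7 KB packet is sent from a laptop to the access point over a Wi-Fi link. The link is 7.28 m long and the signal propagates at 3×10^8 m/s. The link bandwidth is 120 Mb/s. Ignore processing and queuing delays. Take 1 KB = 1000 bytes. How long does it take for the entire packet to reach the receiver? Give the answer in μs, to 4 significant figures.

646.7 μs

L = 77600 bits.
Transmission delay = L/R = 77600 / 120000000 = 646.667 μs.
Propagation delay = d/s = 7.28 m / 300000000 m/s = 0.0242667 μs.
Total = 646.7 μs.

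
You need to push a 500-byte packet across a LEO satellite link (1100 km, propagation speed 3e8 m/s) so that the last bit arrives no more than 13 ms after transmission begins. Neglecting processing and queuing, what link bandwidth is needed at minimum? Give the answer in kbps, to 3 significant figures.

429 kbps

L = 4000 bits.
Propagation delay = 1100000 / 300000000 = 3.66667 ms.
Transmission budget = 13 − 3.66667 = 9.33333 ms.
R ≥ L / t_tx = 4000 bits / 0.00933333 s = 429 kbps.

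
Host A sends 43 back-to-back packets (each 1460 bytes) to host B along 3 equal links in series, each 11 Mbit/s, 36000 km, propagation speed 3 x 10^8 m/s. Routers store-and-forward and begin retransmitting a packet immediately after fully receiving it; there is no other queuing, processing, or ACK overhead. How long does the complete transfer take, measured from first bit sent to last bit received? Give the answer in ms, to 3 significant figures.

408 ms

Per-hop transmission t_tx = L/R = 11680/11000000 = 1.06182 ms.
Per-hop propagation t_prop = 36000000/300000000 = 120 ms.
Pipeline fill: first packet needs 3·t_tx to clear all hops; remaining 42 packets each add one t_tx.
Total = (3+43-1)·t_tx + 3·t_prop = 45·1.06182 + 3·120 = 408 ms.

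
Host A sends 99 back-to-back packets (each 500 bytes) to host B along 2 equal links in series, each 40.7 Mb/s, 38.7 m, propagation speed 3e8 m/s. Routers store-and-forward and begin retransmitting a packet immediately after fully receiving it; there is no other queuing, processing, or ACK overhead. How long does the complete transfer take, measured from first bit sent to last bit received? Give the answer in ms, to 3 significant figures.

Per-hop transmission t_tx = L/R = 4000/40700000 = 0.0982801 ms.
Per-hop propagation t_prop = 38.7/300000000 = 0.000129 ms.
Pipeline fill: first packet needs 2·t_tx to clear all hops; remaining 98 packets each add one t_tx.
Total = (2+99-1)·t_tx + 2·t_prop = 100·0.0982801 + 2·0.000129 = 9.83 ms.

9.83 ms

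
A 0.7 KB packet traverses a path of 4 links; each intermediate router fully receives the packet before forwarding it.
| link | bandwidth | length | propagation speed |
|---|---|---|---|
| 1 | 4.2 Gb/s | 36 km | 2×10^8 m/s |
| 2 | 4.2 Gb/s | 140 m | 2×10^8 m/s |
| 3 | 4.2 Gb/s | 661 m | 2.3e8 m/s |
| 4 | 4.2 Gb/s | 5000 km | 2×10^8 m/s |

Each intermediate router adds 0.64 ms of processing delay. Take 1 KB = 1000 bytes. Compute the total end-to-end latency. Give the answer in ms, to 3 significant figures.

L = 5600 bits.
Transmission delay per hop = L/R = 5600/4200000000 = 0.00133333 ms; 4 hops → 0.00533333 ms.
Propagation delays (d/s per hop): 0.18, 0.0007, 0.00287391, 25 ms; sum = 25.1836 ms.
Processing at 3 router(s): 3 × 0.64 ms = 1.92 ms.
End-to-end = 27.1 ms.

27.1 ms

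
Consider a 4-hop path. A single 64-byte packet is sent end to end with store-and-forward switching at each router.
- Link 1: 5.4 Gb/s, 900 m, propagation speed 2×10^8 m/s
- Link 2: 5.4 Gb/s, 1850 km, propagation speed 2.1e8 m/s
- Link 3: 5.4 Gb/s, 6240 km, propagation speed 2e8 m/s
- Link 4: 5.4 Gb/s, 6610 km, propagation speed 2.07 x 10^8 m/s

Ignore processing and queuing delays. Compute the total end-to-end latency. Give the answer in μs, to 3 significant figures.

L = 64 × 8 = 512 bits.
Transmission delay per hop = L/R = 512/5400000000 = 0.0948148 μs; 4 hops → 0.379259 μs.
Propagation delays (d/s per hop): 4.5, 8809.52, 31200, 31932.4 μs; sum = 71946.4 μs.
End-to-end = 71900 μs.

71900 μs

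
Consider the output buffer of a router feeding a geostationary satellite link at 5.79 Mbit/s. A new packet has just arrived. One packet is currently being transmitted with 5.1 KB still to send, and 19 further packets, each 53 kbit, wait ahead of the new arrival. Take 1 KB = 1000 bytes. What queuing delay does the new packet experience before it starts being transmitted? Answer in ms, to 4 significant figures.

181.0 ms

Each queued packet: L/R = 53000/5790000 = 9.15371 ms.
19 queued → 173.921 ms.
Plus remaining 40800 bits of current packet: 7.04663 ms.
Queuing delay = 181.0 ms.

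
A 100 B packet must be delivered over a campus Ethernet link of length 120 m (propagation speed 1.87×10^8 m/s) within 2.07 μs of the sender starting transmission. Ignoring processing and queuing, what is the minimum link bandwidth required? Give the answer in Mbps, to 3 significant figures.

L = 800 bits.
Propagation delay = 120 / 187000000 = 0.641711 μs.
Transmission budget = 2.07 − 0.641711 = 1.42829 μs.
R ≥ L / t_tx = 800 bits / 1.42829e-06 s = 560 Mbps.

560 Mbps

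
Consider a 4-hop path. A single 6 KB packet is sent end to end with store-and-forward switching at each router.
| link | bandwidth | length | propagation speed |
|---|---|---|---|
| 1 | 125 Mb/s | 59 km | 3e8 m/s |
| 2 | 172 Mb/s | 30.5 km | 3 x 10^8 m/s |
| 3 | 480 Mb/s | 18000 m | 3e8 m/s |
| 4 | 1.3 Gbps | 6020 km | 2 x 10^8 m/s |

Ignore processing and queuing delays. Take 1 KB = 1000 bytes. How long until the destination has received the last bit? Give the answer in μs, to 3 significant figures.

31300 μs

L = 48000 bits.
Transmission delays (L/R per hop): 384, 279.07, 100, 36.9231 μs; sum = 799.993 μs.
Propagation delays (d/s per hop): 196.667, 101.667, 60, 30100 μs; sum = 30458.3 μs.
End-to-end = 31300 μs.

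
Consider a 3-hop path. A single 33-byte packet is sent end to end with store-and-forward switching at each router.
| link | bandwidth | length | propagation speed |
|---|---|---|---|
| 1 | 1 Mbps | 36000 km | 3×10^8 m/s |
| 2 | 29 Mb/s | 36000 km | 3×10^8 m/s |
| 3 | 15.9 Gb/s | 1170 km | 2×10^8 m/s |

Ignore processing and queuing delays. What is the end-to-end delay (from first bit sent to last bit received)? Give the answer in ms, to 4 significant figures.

246.1 ms

L = 33 × 8 = 264 bits.
Transmission delays (L/R per hop): 0.264, 0.00910345, 1.66038e-05 ms; sum = 0.27312 ms.
Propagation delays (d/s per hop): 120, 120, 5.85 ms; sum = 245.85 ms.
End-to-end = 246.1 ms.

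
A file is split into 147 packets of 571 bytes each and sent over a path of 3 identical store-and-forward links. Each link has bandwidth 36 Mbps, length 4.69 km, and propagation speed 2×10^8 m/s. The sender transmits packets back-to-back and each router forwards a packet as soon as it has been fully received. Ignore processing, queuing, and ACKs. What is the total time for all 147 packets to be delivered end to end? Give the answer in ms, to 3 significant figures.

19.0 ms

Per-hop transmission t_tx = L/R = 4568/36000000 = 0.126889 ms.
Per-hop propagation t_prop = 4690/200000000 = 0.02345 ms.
Pipeline fill: first packet needs 3·t_tx to clear all hops; remaining 146 packets each add one t_tx.
Total = (3+147-1)·t_tx + 3·t_prop = 149·0.126889 + 3·0.02345 = 19.0 ms.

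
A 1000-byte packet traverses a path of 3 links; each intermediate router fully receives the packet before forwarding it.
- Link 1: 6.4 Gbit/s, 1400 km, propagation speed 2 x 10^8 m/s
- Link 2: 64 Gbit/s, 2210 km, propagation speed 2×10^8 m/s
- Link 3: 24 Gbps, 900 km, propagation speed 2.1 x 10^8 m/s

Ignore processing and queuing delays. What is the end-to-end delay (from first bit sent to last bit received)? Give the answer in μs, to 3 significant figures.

L = 1000 × 8 = 8000 bits.
Transmission delays (L/R per hop): 1.25, 0.125, 0.333333 μs; sum = 1.70833 μs.
Propagation delays (d/s per hop): 7000, 11050, 4285.71 μs; sum = 22335.7 μs.
End-to-end = 22300 μs.

22300 μs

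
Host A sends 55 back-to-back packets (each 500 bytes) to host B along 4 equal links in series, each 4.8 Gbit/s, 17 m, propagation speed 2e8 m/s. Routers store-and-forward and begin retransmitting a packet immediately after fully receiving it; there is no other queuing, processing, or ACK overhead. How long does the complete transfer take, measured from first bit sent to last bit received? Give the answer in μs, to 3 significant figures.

48.7 μs

Per-hop transmission t_tx = L/R = 4000/4800000000 = 0.833333 μs.
Per-hop propagation t_prop = 17/200000000 = 0.085 μs.
Pipeline fill: first packet needs 4·t_tx to clear all hops; remaining 54 packets each add one t_tx.
Total = (4+55-1)·t_tx + 4·t_prop = 58·0.833333 + 4·0.085 = 48.7 μs.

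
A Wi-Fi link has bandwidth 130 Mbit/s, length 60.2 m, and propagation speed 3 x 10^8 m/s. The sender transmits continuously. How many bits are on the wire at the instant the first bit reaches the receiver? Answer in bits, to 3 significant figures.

Propagation delay = 60.2 / 300000000 = 2.00667e-07 s.
BDP = R × t_prop = 130000000 × 2.00667e-07 = 26.0867 bits.

26.1 bits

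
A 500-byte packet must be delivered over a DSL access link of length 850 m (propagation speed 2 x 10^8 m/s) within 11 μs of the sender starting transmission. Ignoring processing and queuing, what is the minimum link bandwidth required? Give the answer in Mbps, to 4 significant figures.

L = 4000 bits.
Propagation delay = 850 / 200000000 = 4.25 μs.
Transmission budget = 11 − 4.25 = 6.75 μs.
R ≥ L / t_tx = 4000 bits / 6.75e-06 s = 592.6 Mbps.

592.6 Mbps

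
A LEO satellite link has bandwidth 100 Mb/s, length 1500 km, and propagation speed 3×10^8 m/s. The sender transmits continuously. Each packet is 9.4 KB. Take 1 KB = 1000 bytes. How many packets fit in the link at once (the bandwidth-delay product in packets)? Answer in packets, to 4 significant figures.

6.649 packets

Propagation delay = 1500000 / 300000000 = 0.005 s.
BDP = R × t_prop = 100000000 × 0.005 = 500000 bits.
In packets of 75200 bits: 6.649 packets.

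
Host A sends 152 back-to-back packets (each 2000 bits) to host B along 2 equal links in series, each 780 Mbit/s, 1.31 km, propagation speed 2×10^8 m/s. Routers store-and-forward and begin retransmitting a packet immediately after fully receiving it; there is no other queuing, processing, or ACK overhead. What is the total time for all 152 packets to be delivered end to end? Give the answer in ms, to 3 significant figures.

0.405 ms

Per-hop transmission t_tx = L/R = 2000/780000000 = 0.0025641 ms.
Per-hop propagation t_prop = 1310/200000000 = 0.00655 ms.
Pipeline fill: first packet needs 2·t_tx to clear all hops; remaining 151 packets each add one t_tx.
Total = (2+152-1)·t_tx + 2·t_prop = 153·0.0025641 + 2·0.00655 = 0.405 ms.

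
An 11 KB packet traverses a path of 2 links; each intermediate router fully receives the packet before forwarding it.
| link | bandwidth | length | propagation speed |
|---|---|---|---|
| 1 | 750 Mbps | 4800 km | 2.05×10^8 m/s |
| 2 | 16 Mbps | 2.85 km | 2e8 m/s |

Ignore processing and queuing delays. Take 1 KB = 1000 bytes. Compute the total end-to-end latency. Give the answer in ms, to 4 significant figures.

L = 88000 bits.
Transmission delays (L/R per hop): 0.117333, 5.5 ms; sum = 5.61733 ms.
Propagation delays (d/s per hop): 23.4146, 0.01425 ms; sum = 23.4289 ms.
End-to-end = 29.05 ms.

29.05 ms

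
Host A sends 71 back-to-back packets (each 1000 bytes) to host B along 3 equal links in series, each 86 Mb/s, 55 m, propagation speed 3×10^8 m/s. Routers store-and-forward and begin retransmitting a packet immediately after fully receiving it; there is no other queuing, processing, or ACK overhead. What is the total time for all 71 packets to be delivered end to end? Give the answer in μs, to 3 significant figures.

6790 μs

Per-hop transmission t_tx = L/R = 8000/86000000 = 93.0233 μs.
Per-hop propagation t_prop = 55/300000000 = 0.183333 μs.
Pipeline fill: first packet needs 3·t_tx to clear all hops; remaining 70 packets each add one t_tx.
Total = (3+71-1)·t_tx + 3·t_prop = 73·93.0233 + 3·0.183333 = 6790 μs.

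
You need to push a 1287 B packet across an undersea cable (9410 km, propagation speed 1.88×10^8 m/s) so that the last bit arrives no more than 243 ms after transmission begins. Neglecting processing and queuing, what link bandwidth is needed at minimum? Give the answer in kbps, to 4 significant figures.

53.36 kbps

L = 10296 bits.
Propagation delay = 9410000 / 188000000 = 50.0532 ms.
Transmission budget = 243 − 50.0532 = 192.947 ms.
R ≥ L / t_tx = 10296 bits / 0.192947 s = 53.36 kbps.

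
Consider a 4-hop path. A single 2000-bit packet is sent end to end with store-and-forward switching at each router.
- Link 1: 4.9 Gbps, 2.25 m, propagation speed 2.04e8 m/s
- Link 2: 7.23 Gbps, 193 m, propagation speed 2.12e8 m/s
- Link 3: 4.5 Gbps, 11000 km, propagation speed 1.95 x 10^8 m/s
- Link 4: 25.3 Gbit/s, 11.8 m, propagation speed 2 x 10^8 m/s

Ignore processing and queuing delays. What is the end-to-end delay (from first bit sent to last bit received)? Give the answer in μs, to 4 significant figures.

Transmission delays (L/R per hop): 0.408163, 0.276625, 0.444444, 0.0790514 μs; sum = 1.20828 μs.
Propagation delays (d/s per hop): 0.0110294, 0.910377, 56410.3, 0.059 μs; sum = 56411.2 μs.
End-to-end = 56410 μs.

56410 μs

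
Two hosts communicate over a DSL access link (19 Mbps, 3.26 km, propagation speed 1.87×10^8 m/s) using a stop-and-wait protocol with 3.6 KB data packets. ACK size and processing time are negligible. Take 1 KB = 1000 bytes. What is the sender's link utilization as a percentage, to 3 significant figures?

t_tx = L/R = 28800/19000000 = 0.00151579 s.
t_prop = 3260/187000000 = 1.74332e-05 s; RTT = 3.48663e-05 s.
Cycle = t_tx + RTT = 0.00155066 s.
Utilization = t_tx / cycle = 0.00151579/0.00155066 = 97.8 %.

97.8 %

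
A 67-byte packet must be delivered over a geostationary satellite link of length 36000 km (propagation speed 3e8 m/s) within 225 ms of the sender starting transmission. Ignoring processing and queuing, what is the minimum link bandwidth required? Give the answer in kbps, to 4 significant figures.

L = 536 bits.
Propagation delay = 36000000 / 300000000 = 120 ms.
Transmission budget = 225 − 120 = 105 ms.
R ≥ L / t_tx = 536 bits / 0.105 s = 5.105 kbps.

5.105 kbps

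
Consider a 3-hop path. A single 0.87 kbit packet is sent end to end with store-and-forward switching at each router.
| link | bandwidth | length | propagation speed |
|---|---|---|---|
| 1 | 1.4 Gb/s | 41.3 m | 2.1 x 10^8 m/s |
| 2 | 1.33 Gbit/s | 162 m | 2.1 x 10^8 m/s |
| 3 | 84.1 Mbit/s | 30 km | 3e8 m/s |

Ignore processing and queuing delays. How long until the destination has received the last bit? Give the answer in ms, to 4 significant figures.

0.1126 ms

L = 870 bits.
Transmission delays (L/R per hop): 0.000621429, 0.000654135, 0.0103448 ms; sum = 0.0116204 ms.
Propagation delays (d/s per hop): 0.000196667, 0.000771429, 0.1 ms; sum = 0.100968 ms.
End-to-end = 0.1126 ms.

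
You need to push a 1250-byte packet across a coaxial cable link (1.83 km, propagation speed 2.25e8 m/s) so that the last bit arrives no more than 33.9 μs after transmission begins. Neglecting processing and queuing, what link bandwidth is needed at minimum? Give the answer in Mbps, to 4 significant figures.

388.1 Mbps

L = 10000 bits.
Propagation delay = 1830 / 225000000 = 8.13333 μs.
Transmission budget = 33.9 − 8.13333 = 25.7667 μs.
R ≥ L / t_tx = 10000 bits / 2.57667e-05 s = 388.1 Mbps.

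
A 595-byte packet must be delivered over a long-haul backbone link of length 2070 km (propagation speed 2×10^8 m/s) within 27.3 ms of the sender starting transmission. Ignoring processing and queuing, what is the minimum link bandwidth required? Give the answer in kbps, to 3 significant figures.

L = 4760 bits.
Propagation delay = 2070000 / 200000000 = 10.35 ms.
Transmission budget = 27.3 − 10.35 = 16.95 ms.
R ≥ L / t_tx = 4760 bits / 0.01695 s = 281 kbps.

281 kbps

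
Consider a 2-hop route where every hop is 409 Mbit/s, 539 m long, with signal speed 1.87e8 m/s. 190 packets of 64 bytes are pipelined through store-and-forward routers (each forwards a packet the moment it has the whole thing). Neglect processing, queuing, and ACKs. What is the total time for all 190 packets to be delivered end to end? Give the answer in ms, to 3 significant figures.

Per-hop transmission t_tx = L/R = 512/409000000 = 0.00125183 ms.
Per-hop propagation t_prop = 539/187000000 = 0.00288235 ms.
Pipeline fill: first packet needs 2·t_tx to clear all hops; remaining 189 packets each add one t_tx.
Total = (2+190-1)·t_tx + 2·t_prop = 191·0.00125183 + 2·0.00288235 = 0.245 ms.

0.245 ms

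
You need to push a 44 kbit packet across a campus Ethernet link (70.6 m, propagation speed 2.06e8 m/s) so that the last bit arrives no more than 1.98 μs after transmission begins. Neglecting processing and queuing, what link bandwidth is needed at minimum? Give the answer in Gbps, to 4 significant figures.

Propagation delay = 70.6 / 206000000 = 0.342718 μs.
Transmission budget = 1.98 − 0.342718 = 1.63728 μs.
R ≥ L / t_tx = 44000 bits / 1.63728e-06 s = 26.87 Gbps.

26.87 Gbps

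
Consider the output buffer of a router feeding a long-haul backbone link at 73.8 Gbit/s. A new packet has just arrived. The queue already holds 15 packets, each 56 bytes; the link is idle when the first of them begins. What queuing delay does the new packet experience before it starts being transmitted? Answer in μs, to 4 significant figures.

0.09106 μs

Each queued packet: L/R = 448/73800000000 = 0.00607046 μs.
15 queued → 0.0910569 μs.
Queuing delay = 0.09106 μs.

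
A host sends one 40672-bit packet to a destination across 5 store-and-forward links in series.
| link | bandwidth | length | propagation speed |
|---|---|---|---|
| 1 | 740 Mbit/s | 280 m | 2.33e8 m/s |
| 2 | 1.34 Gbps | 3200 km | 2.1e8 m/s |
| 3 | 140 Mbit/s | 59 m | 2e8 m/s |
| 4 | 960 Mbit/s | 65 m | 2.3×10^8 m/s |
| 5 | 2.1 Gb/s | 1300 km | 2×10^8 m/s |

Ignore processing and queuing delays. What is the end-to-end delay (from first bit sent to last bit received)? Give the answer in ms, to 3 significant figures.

22.2 ms

Transmission delays (L/R per hop): 0.0549622, 0.0303522, 0.290514, 0.0423667, 0.0193676 ms; sum = 0.437563 ms.
Propagation delays (d/s per hop): 0.00120172, 15.2381, 0.000295, 0.000282609, 6.5 ms; sum = 21.7399 ms.
End-to-end = 22.2 ms.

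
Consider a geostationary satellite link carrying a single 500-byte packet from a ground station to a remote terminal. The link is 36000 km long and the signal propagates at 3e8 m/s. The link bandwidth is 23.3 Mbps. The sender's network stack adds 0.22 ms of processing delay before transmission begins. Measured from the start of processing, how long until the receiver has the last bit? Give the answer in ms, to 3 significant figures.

L = 500 × 8 = 4000 bits.
Transmission delay = L/R = 4000 / 23300000 = 0.171674 ms.
Propagation delay = d/s = 36000000 m / 300000000 m/s = 120 ms.
Plus processing delay 0.22 ms = 0.22 ms.
Total = 120 ms.

120 ms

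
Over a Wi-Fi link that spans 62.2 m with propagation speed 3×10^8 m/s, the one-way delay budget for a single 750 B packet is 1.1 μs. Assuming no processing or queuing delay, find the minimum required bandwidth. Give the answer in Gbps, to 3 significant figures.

6.72 Gbps

L = 6000 bits.
Propagation delay = 62.2 / 300000000 = 0.207333 μs.
Transmission budget = 1.1 − 0.207333 = 0.892667 μs.
R ≥ L / t_tx = 6000 bits / 8.92667e-07 s = 6.72 Gbps.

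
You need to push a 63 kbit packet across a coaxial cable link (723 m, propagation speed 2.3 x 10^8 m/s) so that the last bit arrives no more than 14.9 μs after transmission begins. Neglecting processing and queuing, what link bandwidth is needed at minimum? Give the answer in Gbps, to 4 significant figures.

Propagation delay = 723 / 2.3e+08 = 3.14348 μs.
Transmission budget = 14.9 − 3.14348 = 11.7565 μs.
R ≥ L / t_tx = 63000 bits / 1.17565e-05 s = 5.359 Gbps.

5.359 Gbps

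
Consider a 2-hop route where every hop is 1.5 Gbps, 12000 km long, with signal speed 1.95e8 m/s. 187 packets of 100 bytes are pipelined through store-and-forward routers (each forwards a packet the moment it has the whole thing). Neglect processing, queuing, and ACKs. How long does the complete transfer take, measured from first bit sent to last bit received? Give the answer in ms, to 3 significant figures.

Per-hop transmission t_tx = L/R = 800/1500000000 = 0.000533333 ms.
Per-hop propagation t_prop = 12000000/195000000 = 61.5385 ms.
Pipeline fill: first packet needs 2·t_tx to clear all hops; remaining 186 packets each add one t_tx.
Total = (2+187-1)·t_tx + 2·t_prop = 188·0.000533333 + 2·61.5385 = 123 ms.

123 ms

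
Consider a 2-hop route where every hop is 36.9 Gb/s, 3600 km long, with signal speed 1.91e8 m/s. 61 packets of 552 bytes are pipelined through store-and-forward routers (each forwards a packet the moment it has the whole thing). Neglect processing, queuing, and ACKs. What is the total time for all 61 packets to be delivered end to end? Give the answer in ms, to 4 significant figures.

37.70 ms

Per-hop transmission t_tx = L/R = 4416/36900000000 = 0.000119675 ms.
Per-hop propagation t_prop = 3600000/191000000 = 18.8482 ms.
Pipeline fill: first packet needs 2·t_tx to clear all hops; remaining 60 packets each add one t_tx.
Total = (2+61-1)·t_tx + 2·t_prop = 62·0.000119675 + 2·18.8482 = 37.70 ms.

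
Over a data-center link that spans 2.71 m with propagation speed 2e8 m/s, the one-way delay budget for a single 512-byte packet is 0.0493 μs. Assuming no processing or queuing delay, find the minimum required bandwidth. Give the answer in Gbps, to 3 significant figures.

115 Gbps

L = 4096 bits.
Propagation delay = 2.71 / 200000000 = 0.01355 μs.
Transmission budget = 0.0493 − 0.01355 = 0.03575 μs.
R ≥ L / t_tx = 4096 bits / 3.575e-08 s = 115 Gbps.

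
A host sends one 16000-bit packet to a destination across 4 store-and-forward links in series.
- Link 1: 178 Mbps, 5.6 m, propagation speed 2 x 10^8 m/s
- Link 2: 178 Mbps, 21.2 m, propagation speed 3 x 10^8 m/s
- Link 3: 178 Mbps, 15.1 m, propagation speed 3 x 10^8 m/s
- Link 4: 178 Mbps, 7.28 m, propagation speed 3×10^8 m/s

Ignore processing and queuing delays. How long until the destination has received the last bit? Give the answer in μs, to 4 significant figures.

Transmission delay per hop = L/R = 16000/178000000 = 89.8876 μs; 4 hops → 359.551 μs.
Propagation delays (d/s per hop): 0.028, 0.0706667, 0.0503333, 0.0242667 μs; sum = 0.173267 μs.
End-to-end = 359.7 μs.

359.7 μs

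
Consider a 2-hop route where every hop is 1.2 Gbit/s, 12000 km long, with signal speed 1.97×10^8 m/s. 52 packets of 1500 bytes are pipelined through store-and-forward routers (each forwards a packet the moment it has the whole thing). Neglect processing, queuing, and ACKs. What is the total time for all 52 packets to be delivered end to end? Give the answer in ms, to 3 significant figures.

Per-hop transmission t_tx = L/R = 12000/1200000000 = 0.01 ms.
Per-hop propagation t_prop = 12000000/197000000 = 60.9137 ms.
Pipeline fill: first packet needs 2·t_tx to clear all hops; remaining 51 packets each add one t_tx.
Total = (2+52-1)·t_tx + 2·t_prop = 53·0.01 + 2·60.9137 = 122 ms.

122 ms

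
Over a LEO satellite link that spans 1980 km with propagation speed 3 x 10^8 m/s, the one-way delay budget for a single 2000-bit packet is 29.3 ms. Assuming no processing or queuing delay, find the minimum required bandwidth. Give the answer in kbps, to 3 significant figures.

88.1 kbps

Propagation delay = 1980000 / 300000000 = 6.6 ms.
Transmission budget = 29.3 − 6.6 = 22.7 ms.
R ≥ L / t_tx = 2000 bits / 0.0227 s = 88.1 kbps.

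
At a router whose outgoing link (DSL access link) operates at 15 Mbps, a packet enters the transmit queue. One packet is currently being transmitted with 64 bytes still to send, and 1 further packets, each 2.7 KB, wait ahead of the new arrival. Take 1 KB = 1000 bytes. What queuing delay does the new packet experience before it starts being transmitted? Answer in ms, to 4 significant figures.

1.474 ms

Each queued packet: L/R = 21600/15000000 = 1.44 ms.
1 queued → 1.44 ms.
Plus remaining 512 bits of current packet: 0.0341333 ms.
Queuing delay = 1.474 ms.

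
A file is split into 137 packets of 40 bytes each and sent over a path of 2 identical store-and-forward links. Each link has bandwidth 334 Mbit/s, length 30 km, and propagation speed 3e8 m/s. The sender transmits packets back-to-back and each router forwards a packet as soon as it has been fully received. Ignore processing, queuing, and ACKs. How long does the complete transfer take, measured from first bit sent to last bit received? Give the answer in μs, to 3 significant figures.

Per-hop transmission t_tx = L/R = 320/334000000 = 0.958084 μs.
Per-hop propagation t_prop = 30000/300000000 = 100 μs.
Pipeline fill: first packet needs 2·t_tx to clear all hops; remaining 136 packets each add one t_tx.
Total = (2+137-1)·t_tx + 2·t_prop = 138·0.958084 + 2·100 = 332 μs.

332 μs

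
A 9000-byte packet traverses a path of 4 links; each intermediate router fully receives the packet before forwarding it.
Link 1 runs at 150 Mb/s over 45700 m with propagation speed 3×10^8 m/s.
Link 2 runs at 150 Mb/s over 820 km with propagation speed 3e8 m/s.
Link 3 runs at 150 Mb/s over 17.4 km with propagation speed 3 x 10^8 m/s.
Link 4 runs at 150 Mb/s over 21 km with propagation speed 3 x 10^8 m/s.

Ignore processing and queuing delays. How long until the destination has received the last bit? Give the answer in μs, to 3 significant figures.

L = 9000 × 8 = 72000 bits.
Transmission delay per hop = L/R = 72000/150000000 = 480 μs; 4 hops → 1920 μs.
Propagation delays (d/s per hop): 152.333, 2733.33, 58, 70 μs; sum = 3013.67 μs.
End-to-end = 4930 μs.

4930 μs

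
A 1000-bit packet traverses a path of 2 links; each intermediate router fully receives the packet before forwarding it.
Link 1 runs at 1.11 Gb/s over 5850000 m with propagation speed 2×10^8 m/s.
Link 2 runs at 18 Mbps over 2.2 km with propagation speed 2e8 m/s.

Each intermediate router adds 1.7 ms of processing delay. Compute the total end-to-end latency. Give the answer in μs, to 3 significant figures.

31000 μs

Transmission delays (L/R per hop): 0.900901, 55.5556 μs; sum = 56.4565 μs.
Propagation delays (d/s per hop): 29250, 11 μs; sum = 29261 μs.
Processing at 1 router(s): 1 × 1.7 ms = 1700 μs.
End-to-end = 31000 μs.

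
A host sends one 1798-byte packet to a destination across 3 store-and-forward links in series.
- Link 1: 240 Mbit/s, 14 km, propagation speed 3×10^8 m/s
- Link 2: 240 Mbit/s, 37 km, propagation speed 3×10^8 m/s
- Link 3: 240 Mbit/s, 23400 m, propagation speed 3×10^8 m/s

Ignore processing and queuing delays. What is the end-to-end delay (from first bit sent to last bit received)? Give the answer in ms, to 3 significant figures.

0.428 ms

L = 1798 × 8 = 14384 bits.
Transmission delay per hop = L/R = 14384/240000000 = 0.0599333 ms; 3 hops → 0.1798 ms.
Propagation delays (d/s per hop): 0.0466667, 0.123333, 0.078 ms; sum = 0.248 ms.
End-to-end = 0.428 ms.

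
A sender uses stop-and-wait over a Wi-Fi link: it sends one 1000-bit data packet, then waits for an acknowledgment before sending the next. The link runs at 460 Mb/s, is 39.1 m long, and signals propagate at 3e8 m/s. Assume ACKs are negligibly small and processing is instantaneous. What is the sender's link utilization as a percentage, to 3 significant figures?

t_tx = L/R = 1000/460000000 = 2.17391e-06 s.
t_prop = 39.1/300000000 = 1.30333e-07 s; RTT = 2.60667e-07 s.
Cycle = t_tx + RTT = 2.43458e-06 s.
Utilization = t_tx / cycle = 2.17391e-06/2.43458e-06 = 89.3 %.

89.3 %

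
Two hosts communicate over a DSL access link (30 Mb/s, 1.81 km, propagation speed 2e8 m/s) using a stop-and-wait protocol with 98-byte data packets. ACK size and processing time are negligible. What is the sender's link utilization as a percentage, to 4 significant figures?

59.08 %

t_tx = L/R = 784/30000000 = 2.61333e-05 s.
t_prop = 1810/200000000 = 9.05e-06 s; RTT = 1.81e-05 s.
Cycle = t_tx + RTT = 4.42333e-05 s.
Utilization = t_tx / cycle = 2.61333e-05/4.42333e-05 = 59.08 %.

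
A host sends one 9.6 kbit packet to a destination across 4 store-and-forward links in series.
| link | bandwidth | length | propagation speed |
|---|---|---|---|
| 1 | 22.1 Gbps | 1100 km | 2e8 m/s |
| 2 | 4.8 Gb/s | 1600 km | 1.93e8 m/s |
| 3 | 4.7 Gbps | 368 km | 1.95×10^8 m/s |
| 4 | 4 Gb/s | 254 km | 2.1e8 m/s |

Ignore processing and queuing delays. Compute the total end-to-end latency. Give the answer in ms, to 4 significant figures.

16.89 ms

L = 9600 bits.
Transmission delays (L/R per hop): 0.000434389, 0.002, 0.00204255, 0.0024 ms; sum = 0.00687694 ms.
Propagation delays (d/s per hop): 5.5, 8.29016, 1.88718, 1.20952 ms; sum = 16.8869 ms.
End-to-end = 16.89 ms.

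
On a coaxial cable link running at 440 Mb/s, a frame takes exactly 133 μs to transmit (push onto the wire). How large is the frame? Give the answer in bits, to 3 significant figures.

L = R × t_tx = 440000000 b/s × 0.000133 s = 58520 bits.

58500 bits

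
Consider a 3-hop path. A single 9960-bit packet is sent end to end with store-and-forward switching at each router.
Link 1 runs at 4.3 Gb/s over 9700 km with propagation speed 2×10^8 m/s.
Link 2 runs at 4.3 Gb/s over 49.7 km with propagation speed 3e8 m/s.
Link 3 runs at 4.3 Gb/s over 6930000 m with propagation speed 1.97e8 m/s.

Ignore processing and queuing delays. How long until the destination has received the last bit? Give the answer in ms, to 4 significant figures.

83.85 ms

Transmission delay per hop = L/R = 9960/4300000000 = 0.00231628 ms; 3 hops → 0.00694884 ms.
Propagation delays (d/s per hop): 48.5, 0.165667, 35.1777 ms; sum = 83.8433 ms.
End-to-end = 83.85 ms.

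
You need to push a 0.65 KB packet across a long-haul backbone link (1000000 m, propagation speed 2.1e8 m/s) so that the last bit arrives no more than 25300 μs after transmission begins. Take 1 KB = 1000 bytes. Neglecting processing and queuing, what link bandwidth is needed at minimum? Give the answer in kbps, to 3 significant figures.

253 kbps

L = 5200 bits.
Propagation delay = 1000000 / 210000000 = 4761.9 μs.
Transmission budget = 25300 − 4761.9 = 20538.1 μs.
R ≥ L / t_tx = 5200 bits / 0.0205381 s = 253 kbps.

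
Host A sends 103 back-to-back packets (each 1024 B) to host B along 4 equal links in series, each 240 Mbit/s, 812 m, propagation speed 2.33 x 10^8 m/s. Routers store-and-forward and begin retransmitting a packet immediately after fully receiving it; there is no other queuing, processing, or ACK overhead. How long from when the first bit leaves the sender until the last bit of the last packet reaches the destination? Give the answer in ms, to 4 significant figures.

Per-hop transmission t_tx = L/R = 8192/240000000 = 0.0341333 ms.
Per-hop propagation t_prop = 812/233000000 = 0.00348498 ms.
Pipeline fill: first packet needs 4·t_tx to clear all hops; remaining 102 packets each add one t_tx.
Total = (4+103-1)·t_tx + 4·t_prop = 106·0.0341333 + 4·0.00348498 = 3.632 ms.

3.632 ms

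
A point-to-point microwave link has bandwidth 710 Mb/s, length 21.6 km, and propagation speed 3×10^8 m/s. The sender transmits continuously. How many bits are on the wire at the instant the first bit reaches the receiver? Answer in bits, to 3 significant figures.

51100 bits

Propagation delay = 21600 / 300000000 = 7.2e-05 s.
BDP = R × t_prop = 710000000 × 7.2e-05 = 51120 bits.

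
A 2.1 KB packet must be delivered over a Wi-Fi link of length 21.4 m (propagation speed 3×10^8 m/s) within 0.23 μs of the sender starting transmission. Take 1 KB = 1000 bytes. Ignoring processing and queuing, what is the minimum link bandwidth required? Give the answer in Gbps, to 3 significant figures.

106 Gbps

L = 16800 bits.
Propagation delay = 21.4 / 300000000 = 0.0713333 μs.
Transmission budget = 0.23 − 0.0713333 = 0.158667 μs.
R ≥ L / t_tx = 16800 bits / 1.58667e-07 s = 106 Gbps.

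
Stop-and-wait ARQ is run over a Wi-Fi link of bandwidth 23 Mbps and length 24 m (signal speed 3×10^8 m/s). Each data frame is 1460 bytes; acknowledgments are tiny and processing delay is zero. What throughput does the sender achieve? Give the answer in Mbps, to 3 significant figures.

23.0 Mbps

t_tx = L/R = 11680/23000000 = 0.000507826 s.
t_prop = 24/300000000 = 8e-08 s; RTT = 1.6e-07 s.
Cycle = t_tx + RTT = 0.000507986 s.
Throughput = L / cycle = 11680 / 0.000507986 = 23.0 Mbps.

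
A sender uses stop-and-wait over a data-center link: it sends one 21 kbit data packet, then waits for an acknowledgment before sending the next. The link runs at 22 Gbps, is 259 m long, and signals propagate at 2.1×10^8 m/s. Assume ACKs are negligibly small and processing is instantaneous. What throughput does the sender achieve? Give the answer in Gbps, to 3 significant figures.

t_tx = L/R = 21000/22000000000 = 9.54545e-07 s.
t_prop = 259/210000000 = 1.23333e-06 s; RTT = 2.46667e-06 s.
Cycle = t_tx + RTT = 3.42121e-06 s.
Throughput = L / cycle = 21000 / 3.42121e-06 = 6.14 Gbps.

6.14 Gbps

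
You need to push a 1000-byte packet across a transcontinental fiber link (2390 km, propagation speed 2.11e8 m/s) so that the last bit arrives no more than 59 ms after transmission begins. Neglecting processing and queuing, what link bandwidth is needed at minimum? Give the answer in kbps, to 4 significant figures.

167.8 kbps

L = 8000 bits.
Propagation delay = 2390000 / 211000000 = 11.327 ms.
Transmission budget = 59 − 11.327 = 47.673 ms.
R ≥ L / t_tx = 8000 bits / 0.047673 s = 167.8 kbps.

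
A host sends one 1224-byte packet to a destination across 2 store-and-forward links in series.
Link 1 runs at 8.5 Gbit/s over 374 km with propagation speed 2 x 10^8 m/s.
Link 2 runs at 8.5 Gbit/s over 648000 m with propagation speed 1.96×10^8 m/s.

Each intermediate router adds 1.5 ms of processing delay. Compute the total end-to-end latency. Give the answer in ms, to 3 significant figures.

L = 1224 × 8 = 9792 bits.
Transmission delay per hop = L/R = 9792/8500000000 = 0.001152 ms; 2 hops → 0.002304 ms.
Propagation delays (d/s per hop): 1.87, 3.30612 ms; sum = 5.17612 ms.
Processing at 1 router(s): 1 × 1.5 ms = 1.5 ms.
End-to-end = 6.68 ms.

6.68 ms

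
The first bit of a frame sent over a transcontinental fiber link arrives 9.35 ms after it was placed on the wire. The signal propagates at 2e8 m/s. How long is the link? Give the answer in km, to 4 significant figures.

d = s × t_prop = 200000000 × 0.00935 = 1870 km.

1870 km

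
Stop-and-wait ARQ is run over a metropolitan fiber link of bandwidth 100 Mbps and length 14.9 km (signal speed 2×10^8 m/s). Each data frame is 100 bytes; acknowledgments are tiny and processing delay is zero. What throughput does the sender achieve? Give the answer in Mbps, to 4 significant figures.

t_tx = L/R = 800/100000000 = 8e-06 s.
t_prop = 14900/200000000 = 7.45e-05 s; RTT = 0.000149 s.
Cycle = t_tx + RTT = 0.000157 s.
Throughput = L / cycle = 800 / 0.000157 = 5.096 Mbps.

5.096 Mbps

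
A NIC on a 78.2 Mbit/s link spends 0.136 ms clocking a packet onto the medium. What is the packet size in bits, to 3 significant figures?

L = R × t_tx = 78200000 b/s × 0.000136 s = 10635.2 bits.

10600 bits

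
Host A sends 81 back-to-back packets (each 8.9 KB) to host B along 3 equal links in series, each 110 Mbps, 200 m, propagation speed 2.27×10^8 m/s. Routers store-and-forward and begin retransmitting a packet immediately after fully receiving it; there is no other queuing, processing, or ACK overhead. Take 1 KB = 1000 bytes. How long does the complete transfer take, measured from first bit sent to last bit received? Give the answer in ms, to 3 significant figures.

53.7 ms

Per-hop transmission t_tx = L/R = 71200/110000000 = 0.647273 ms.
Per-hop propagation t_prop = 200/227000000 = 0.000881057 ms.
Pipeline fill: first packet needs 3·t_tx to clear all hops; remaining 80 packets each add one t_tx.
Total = (3+81-1)·t_tx + 3·t_prop = 83·0.647273 + 3·0.000881057 = 53.7 ms.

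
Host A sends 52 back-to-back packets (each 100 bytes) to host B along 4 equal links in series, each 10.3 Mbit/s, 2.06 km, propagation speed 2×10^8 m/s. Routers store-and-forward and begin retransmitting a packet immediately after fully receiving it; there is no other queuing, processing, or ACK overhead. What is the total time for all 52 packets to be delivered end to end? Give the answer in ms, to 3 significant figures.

Per-hop transmission t_tx = L/R = 800/10300000 = 0.0776699 ms.
Per-hop propagation t_prop = 2060/200000000 = 0.0103 ms.
Pipeline fill: first packet needs 4·t_tx to clear all hops; remaining 51 packets each add one t_tx.
Total = (4+52-1)·t_tx + 4·t_prop = 55·0.0776699 + 4·0.0103 = 4.31 ms.

4.31 ms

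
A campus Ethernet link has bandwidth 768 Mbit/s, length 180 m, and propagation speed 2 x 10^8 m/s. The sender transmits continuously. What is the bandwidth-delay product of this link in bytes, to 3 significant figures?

Propagation delay = 180 / 200000000 = 9e-07 s.
BDP = R × t_prop = 768000000 × 9e-07 = 691.2 bits.
In bytes: 691.2/8 = 86.4 bytes.

86.4 bytes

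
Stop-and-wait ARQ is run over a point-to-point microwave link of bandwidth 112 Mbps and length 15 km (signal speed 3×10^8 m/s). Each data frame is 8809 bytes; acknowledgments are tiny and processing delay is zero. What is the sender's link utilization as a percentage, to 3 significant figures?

t_tx = L/R = 70472/112000000 = 0.000629214 s.
t_prop = 15000/300000000 = 5e-05 s; RTT = 0.0001 s.
Cycle = t_tx + RTT = 0.000729214 s.
Utilization = t_tx / cycle = 0.000629214/0.000729214 = 86.3 %.

86.3 %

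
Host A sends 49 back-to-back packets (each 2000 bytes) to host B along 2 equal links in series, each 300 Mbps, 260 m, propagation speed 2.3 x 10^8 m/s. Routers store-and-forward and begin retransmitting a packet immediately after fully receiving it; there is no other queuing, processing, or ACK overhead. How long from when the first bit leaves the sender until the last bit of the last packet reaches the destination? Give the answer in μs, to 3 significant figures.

2670 μs

Per-hop transmission t_tx = L/R = 16000/300000000 = 53.3333 μs.
Per-hop propagation t_prop = 260/2.3e+08 = 1.13043 μs.
Pipeline fill: first packet needs 2·t_tx to clear all hops; remaining 48 packets each add one t_tx.
Total = (2+49-1)·t_tx + 2·t_prop = 50·53.3333 + 2·1.13043 = 2670 μs.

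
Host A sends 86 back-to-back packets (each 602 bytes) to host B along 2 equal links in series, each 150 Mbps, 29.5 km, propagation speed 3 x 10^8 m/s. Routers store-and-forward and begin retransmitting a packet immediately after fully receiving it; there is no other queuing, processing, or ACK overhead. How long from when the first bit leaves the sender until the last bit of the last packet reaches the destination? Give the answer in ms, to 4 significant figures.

Per-hop transmission t_tx = L/R = 4816/150000000 = 0.0321067 ms.
Per-hop propagation t_prop = 29500/300000000 = 0.0983333 ms.
Pipeline fill: first packet needs 2·t_tx to clear all hops; remaining 85 packets each add one t_tx.
Total = (2+86-1)·t_tx + 2·t_prop = 87·0.0321067 + 2·0.0983333 = 2.990 ms.

2.990 ms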